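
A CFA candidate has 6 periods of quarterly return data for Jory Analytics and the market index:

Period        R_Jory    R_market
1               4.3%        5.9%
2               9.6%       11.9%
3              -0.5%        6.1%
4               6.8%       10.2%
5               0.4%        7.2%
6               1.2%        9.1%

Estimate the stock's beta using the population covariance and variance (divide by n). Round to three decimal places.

1.264

Mean R_i = (4.3 + 9.6 − 0.5 + 6.8 + 0.4 + 1.2) / 6 = 3.6333%
Mean R_m = (5.9 + 11.9 + 6.1 + 10.2 + 7.2 + 9.1) / 6 = 8.4000%
Σ(R_i − R̄_i)(R_m − R̄_m) = 36.6000  ⇒  Cov = 36.6000 / 6 = 6.1000
Σ(R_m − R̄_m)² = 28.9600  ⇒  Var(R_m) = 28.9600 / 6 = 4.8267
β = Cov / Var(R_m) = 6.1000 / 4.8267 = 1.2638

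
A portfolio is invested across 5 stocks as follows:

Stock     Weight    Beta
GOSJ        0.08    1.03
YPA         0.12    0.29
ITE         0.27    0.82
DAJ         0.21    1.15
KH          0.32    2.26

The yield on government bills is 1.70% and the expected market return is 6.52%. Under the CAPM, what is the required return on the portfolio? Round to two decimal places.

β_P = Σ w_i β_i = 0.08×1.03 + 0.12×0.29 + 0.27×0.82 + 0.21×1.15 + 0.32×2.26 = 1.3033
MRP = 6.52% − 1.70% = 4.82%
E(R_P) = R_f + β_P × MRP = 1.70% + 1.3033 × 4.82% = 7.98%

7.98%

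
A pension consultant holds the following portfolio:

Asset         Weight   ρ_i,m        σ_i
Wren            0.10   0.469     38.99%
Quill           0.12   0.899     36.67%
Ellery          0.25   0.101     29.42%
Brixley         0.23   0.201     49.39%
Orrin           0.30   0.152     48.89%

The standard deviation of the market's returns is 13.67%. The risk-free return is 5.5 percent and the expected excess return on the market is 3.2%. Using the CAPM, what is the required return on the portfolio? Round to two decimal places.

β_Wren = 0.469 × 38.99% / 13.67% = 1.3377
β_Quill = 0.899 × 36.67% / 13.67% = 2.4116
β_Ellery = 0.101 × 29.42% / 13.67% = 0.2174
β_Brixley = 0.201 × 49.39% / 13.67% = 0.7262
β_Orrin = 0.152 × 48.89% / 13.67% = 0.5436
β_P = Σ w_i β_i = 0.10×1.3377 + 0.12×2.4116 + 0.25×0.2174 + 0.23×0.7262 + 0.30×0.5436 = 0.8076
E(R_P) = R_f + β_P × MRP = 5.5% + 0.8076 × 3.2% = 8.08%

8.08%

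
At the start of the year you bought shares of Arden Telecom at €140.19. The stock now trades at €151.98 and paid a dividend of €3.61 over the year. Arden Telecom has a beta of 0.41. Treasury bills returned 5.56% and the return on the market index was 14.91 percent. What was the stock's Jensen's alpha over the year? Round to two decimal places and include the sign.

Realised HPR = (P1 + D1 − P0) / P0 = (151.98 + 3.61 − 140.19) / 140.19 = 15.40 / 140.19 = 10.9851%
MRP = 14.91% − 5.56% = 9.35%
CAPM required = R_f + β·MRP = 5.56% + 0.41 × 9.35% = 9.3935%
α = realised − required = 10.9851% − 9.3935% = +1.59%

+1.59%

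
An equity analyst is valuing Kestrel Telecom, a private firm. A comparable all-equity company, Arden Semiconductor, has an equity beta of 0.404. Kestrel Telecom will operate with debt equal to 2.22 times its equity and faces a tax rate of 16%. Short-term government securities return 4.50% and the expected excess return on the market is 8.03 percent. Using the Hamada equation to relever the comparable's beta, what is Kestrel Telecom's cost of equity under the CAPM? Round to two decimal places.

β_L = β_U × [1 + (1 − t)(D/E)] = 0.404 × [1 + (1 − 0.16) × 2.22]
    = 0.404 × [1 + 0.84 × 2.22] = 0.404 × 2.8648 = 1.1574
E(R) = R_f + β_L × MRP = 4.50% + 1.1574 × 8.03% = 13.79%

13.79%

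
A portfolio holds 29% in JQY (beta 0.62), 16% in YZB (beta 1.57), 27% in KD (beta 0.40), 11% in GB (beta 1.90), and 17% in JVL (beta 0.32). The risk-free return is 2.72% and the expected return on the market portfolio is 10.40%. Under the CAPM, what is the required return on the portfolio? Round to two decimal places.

β_P = Σ w_i β_i = 0.29×0.62 + 0.16×1.57 + 0.27×0.40 + 0.11×1.90 + 0.17×0.32 = 0.8024
MRP = 10.40% − 2.72% = 7.68%
E(R_P) = R_f + β_P × MRP = 2.72% + 0.8024 × 7.68% = 8.88%

8.88%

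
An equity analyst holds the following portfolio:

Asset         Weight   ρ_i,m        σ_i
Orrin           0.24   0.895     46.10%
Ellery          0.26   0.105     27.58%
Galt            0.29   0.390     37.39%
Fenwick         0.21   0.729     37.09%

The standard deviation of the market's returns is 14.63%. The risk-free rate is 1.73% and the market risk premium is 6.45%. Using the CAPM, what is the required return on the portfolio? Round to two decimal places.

β_Orrin = 0.895 × 46.10% / 14.63% = 2.8202
β_Ellery = 0.105 × 27.58% / 14.63% = 0.1979
β_Galt = 0.390 × 37.39% / 14.63% = 0.9967
β_Fenwick = 0.729 × 37.09% / 14.63% = 1.8482
β_P = Σ w_i β_i = 0.24×2.8202 + 0.26×0.1979 + 0.29×0.9967 + 0.21×1.8482 = 1.4055
E(R_P) = R_f + β_P × MRP = 1.73% + 1.4055 × 6.45% = 10.80%

10.80%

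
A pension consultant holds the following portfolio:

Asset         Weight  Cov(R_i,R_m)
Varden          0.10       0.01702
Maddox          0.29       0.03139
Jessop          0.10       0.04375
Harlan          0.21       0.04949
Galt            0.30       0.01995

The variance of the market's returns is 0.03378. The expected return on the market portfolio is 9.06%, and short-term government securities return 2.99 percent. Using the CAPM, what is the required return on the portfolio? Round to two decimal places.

β_Varden = 0.01702 / 0.03378 = 0.5038
β_Maddox = 0.03139 / 0.03378 = 0.9292
β_Jessop = 0.04375 / 0.03378 = 1.2951
β_Harlan = 0.04949 / 0.03378 = 1.4651
β_Galt = 0.01995 / 0.03378 = 0.5906
β_P = Σ w_i β_i = 0.10×0.5038 + 0.29×0.9292 + 0.10×1.2951 + 0.21×1.4651 + 0.30×0.5906 = 0.9342
MRP = 9.06% − 2.99% = 6.07%
E(R_P) = R_f + β_P × MRP = 2.99% + 0.9342 × 6.07% = 8.66%

8.66%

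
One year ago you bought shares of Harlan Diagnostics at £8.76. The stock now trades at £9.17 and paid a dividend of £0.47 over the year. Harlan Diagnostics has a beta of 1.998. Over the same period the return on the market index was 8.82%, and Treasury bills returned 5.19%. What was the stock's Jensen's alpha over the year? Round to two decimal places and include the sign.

-2.40%

Realised HPR = (P1 + D1 − P0) / P0 = (9.17 + 0.47 − 8.76) / 8.76 = 0.88 / 8.76 = 10.0457%
MRP = 8.82% − 5.19% = 3.63%
CAPM required = R_f + β·MRP = 5.19% + 1.998 × 3.63% = 12.44274%
α = realised − required = 10.0457% − 12.44274% = -2.40%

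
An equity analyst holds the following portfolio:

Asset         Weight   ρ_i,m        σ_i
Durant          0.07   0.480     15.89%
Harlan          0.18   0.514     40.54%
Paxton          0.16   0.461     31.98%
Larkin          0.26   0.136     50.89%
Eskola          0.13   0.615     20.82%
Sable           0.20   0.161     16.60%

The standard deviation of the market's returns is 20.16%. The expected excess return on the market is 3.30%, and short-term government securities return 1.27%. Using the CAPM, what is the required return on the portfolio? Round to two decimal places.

3.01%

β_Durant = 0.480 × 15.89% / 20.16% = 0.3783
β_Harlan = 0.514 × 40.54% / 20.16% = 1.0336
β_Paxton = 0.461 × 31.98% / 20.16% = 0.7313
β_Larkin = 0.136 × 50.89% / 20.16% = 0.3433
β_Eskola = 0.615 × 20.82% / 20.16% = 0.6351
β_Sable = 0.161 × 16.60% / 20.16% = 0.1326
β_P = Σ w_i β_i = 0.07×0.3783 + 0.18×1.0336 + 0.16×0.7313 + 0.26×0.3433 + 0.13×0.6351 + 0.20×0.1326 = 0.5279
E(R_P) = R_f + β_P × MRP = 1.27% + 0.5279 × 3.30% = 3.01%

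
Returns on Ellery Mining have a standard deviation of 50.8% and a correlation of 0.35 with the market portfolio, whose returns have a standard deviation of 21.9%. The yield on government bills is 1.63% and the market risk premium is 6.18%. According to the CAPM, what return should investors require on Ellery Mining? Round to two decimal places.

β = ρ × σ_i / σ_m = 0.35 × 50.8% / 21.9% = 0.8119
E(R) = 1.63% + 0.8119 × 6.18% = 6.65%

6.65%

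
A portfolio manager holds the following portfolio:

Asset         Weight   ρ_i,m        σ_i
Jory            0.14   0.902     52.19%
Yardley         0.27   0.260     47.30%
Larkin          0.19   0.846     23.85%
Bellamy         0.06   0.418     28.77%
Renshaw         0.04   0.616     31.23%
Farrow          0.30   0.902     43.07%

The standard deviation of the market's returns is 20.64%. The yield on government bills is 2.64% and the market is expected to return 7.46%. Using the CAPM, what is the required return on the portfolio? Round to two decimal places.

β_Jory = 0.902 × 52.19% / 20.64% = 2.2808
β_Yardley = 0.260 × 47.30% / 20.64% = 0.5958
β_Larkin = 0.846 × 23.85% / 20.64% = 0.9776
β_Bellamy = 0.418 × 28.77% / 20.64% = 0.5826
β_Renshaw = 0.616 × 31.23% / 20.64% = 0.9321
β_Farrow = 0.902 × 43.07% / 20.64% = 1.8822
β_P = Σ w_i β_i = 0.14×2.2808 + 0.27×0.5958 + 0.19×0.9776 + 0.06×0.5826 + 0.04×0.9321 + 0.30×1.8822 = 1.3028
MRP = 7.46% − 2.64% = 4.82%
E(R_P) = R_f + β_P × MRP = 2.64% + 1.3028 × 4.82% = 8.92%

8.92%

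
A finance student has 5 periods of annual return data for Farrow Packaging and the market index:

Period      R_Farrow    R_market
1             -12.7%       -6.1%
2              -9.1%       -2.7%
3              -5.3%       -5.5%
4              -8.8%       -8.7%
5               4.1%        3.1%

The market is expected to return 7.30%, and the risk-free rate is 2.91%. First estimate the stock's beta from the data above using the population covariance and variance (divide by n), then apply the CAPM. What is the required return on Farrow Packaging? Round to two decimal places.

8.01%

Mean R_i = (-12.7 − 9.1 − 5.3 − 8.8 + 4.1) / 5 = -6.3600%
Mean R_m = (-6.1 − 2.7 − 5.5 − 8.7 + 3.1) / 5 = -3.9800%
Σ(R_i − R̄_i)(R_m − R̄_m) = 93.8960  ⇒  Cov = 93.8960 / 5 = 18.7792
Σ(R_m − R̄_m)² = 80.8480  ⇒  Var(R_m) = 80.8480 / 5 = 16.1696
β = Cov / Var(R_m) = 18.7792 / 16.1696 = 1.1614
MRP = 7.30% − 2.91% = 4.39%
E(R) = R_f + β × MRP = 2.91% + 1.1614 × 4.39% = 8.01%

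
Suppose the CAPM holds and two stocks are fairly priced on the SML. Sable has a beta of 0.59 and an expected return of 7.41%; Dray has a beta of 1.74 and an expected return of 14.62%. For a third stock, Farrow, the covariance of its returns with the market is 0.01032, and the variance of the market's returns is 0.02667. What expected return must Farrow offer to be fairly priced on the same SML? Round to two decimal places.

6.14%

MRP = (14.62% − 7.41%) / (1.74 − 0.59) = 6.2696%
R_f = 7.41% − 0.59 × 6.2696% = 3.7109%
β_Farrow = Cov / Var(R_m) = 0.01032 / 0.02667 = 0.3870
E(R_Farrow) = R_f + β × MRP = 3.7109% + 0.3870 × 6.2696% = 6.14%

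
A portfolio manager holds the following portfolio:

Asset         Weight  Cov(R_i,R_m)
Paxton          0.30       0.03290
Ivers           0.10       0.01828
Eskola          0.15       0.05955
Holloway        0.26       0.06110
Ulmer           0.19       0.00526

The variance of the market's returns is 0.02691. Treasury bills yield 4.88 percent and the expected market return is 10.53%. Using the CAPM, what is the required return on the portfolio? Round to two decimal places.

β_Paxton = 0.03290 / 0.02691 = 1.2226
β_Ivers = 0.01828 / 0.02691 = 0.6793
β_Eskola = 0.05955 / 0.02691 = 2.2129
β_Holloway = 0.06110 / 0.02691 = 2.2705
β_Ulmer = 0.00526 / 0.02691 = 0.1955
β_P = Σ w_i β_i = 0.30×1.2226 + 0.10×0.6793 + 0.15×2.2129 + 0.26×2.2705 + 0.19×0.1955 = 1.3941
MRP = 10.53% − 4.88% = 5.65%
E(R_P) = R_f + β_P × MRP = 4.88% + 1.3941 × 5.65% = 12.76%

12.76%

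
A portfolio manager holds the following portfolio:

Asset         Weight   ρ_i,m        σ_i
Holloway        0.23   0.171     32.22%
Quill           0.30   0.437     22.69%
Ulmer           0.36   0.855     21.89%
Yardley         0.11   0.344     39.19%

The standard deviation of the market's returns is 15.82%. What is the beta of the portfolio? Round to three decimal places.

0.788

β_Holloway = 0.171 × 32.22% / 15.82% = 0.3483
β_Quill = 0.437 × 22.69% / 15.82% = 0.6268
β_Ulmer = 0.855 × 21.89% / 15.82% = 1.1831
β_Yardley = 0.344 × 39.19% / 15.82% = 0.8522
β_P = Σ w_i β_i = 0.23×0.3483 + 0.30×0.6268 + 0.36×1.1831 + 0.11×0.8522 = 0.7878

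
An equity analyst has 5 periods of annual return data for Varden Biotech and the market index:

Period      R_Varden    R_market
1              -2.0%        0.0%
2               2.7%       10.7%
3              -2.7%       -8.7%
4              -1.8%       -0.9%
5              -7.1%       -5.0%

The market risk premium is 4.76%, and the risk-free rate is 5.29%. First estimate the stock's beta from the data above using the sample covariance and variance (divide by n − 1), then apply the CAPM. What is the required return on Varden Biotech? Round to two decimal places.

Mean R_i = (-2.0 + 2.7 − 2.7 − 1.8 − 7.1) / 5 = -2.1800%
Mean R_m = (0.0 + 10.7 − 8.7 − 0.9 − 5.0) / 5 = -0.7800%
Σ(R_i − R̄_i)(R_m − R̄_m) = 80.9980  ⇒  Cov = 80.9980 / 4 = 20.2495
Σ(R_m − R̄_m)² = 212.9480  ⇒  Var(R_m) = 212.9480 / 4 = 53.2370
β = Cov / Var(R_m) = 20.2495 / 53.2370 = 0.3804
E(R) = R_f + β × MRP = 5.29% + 0.3804 × 4.76% = 7.10%

7.10%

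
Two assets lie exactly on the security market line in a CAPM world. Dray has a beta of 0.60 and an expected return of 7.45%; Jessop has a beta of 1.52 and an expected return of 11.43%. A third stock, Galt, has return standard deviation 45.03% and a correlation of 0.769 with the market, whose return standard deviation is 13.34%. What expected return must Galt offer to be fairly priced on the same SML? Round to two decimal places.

MRP = (11.43% − 7.45%) / (1.52 − 0.60) = 4.3261%
R_f = 7.45% − 0.60 × 4.3261% = 4.8543%
β_Galt = ρ·σ_i/σ_m = 0.769 × 45.03 / 13.34 = 2.5958
E(R_Galt) = R_f + β × MRP = 4.8543% + 2.5958 × 4.3261% = 16.08%

16.08%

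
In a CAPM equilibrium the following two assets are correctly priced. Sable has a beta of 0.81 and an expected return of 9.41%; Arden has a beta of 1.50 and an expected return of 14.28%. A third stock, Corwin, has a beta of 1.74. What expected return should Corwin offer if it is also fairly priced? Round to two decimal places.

MRP (SML slope) = (14.28% − 9.41%) / (1.50 − 0.81) = 4.87% / 0.69 = 7.0580%
R_f (intercept) = 9.41% − 0.81 × 7.0580% = 3.6930%
E(R_Corwin) = R_f + β × MRP = 3.6930% + 1.74 × 7.0580% = 15.97%

15.97%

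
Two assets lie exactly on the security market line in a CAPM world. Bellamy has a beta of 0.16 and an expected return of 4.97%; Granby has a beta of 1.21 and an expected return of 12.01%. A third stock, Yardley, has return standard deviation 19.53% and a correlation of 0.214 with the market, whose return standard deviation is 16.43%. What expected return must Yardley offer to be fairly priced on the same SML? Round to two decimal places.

5.60%

MRP = (12.01% − 4.97%) / (1.21 − 0.16) = 6.7048%
R_f = 4.97% − 0.16 × 6.7048% = 3.8972%
β_Yardley = ρ·σ_i/σ_m = 0.214 × 19.53 / 16.43 = 0.2544
E(R_Yardley) = R_f + β × MRP = 3.8972% + 0.2544 × 6.7048% = 5.60%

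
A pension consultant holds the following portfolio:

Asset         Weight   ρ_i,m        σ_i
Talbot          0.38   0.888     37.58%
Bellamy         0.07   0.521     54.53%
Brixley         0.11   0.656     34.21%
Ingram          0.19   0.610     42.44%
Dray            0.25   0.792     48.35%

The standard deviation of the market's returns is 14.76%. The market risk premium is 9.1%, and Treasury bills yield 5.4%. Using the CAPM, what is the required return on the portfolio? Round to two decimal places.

β_Talbot = 0.888 × 37.58% / 14.76% = 2.2609
β_Bellamy = 0.521 × 54.53% / 14.76% = 1.9248
β_Brixley = 0.656 × 34.21% / 14.76% = 1.5204
β_Ingram = 0.610 × 42.44% / 14.76% = 1.7540
β_Dray = 0.792 × 48.35% / 14.76% = 2.5944
β_P = Σ w_i β_i = 0.38×2.2609 + 0.07×1.9248 + 0.11×1.5204 + 0.19×1.7540 + 0.25×2.5944 = 2.1430
E(R_P) = R_f + β_P × MRP = 5.4% + 2.1430 × 9.1% = 24.90%

24.90%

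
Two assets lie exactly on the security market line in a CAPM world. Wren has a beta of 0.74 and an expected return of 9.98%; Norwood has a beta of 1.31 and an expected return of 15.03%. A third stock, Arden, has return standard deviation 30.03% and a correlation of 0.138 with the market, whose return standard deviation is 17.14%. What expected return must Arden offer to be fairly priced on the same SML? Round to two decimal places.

MRP = (15.03% − 9.98%) / (1.31 − 0.74) = 8.8596%
R_f = 9.98% − 0.74 × 8.8596% = 3.4239%
β_Arden = ρ·σ_i/σ_m = 0.138 × 30.03 / 17.14 = 0.2418
E(R_Arden) = R_f + β × MRP = 3.4239% + 0.2418 × 8.8596% = 5.57%

5.57%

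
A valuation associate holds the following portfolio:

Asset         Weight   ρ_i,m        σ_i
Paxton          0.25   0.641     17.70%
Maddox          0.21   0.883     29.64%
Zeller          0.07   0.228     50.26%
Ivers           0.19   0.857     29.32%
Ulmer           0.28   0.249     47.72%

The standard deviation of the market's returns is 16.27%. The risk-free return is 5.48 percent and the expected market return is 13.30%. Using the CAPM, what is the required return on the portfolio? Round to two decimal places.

13.76%

β_Paxton = 0.641 × 17.70% / 16.27% = 0.6973
β_Maddox = 0.883 × 29.64% / 16.27% = 1.6086
β_Zeller = 0.228 × 50.26% / 16.27% = 0.7043
β_Ivers = 0.857 × 29.32% / 16.27% = 1.5444
β_Ulmer = 0.249 × 47.72% / 16.27% = 0.7303
β_P = Σ w_i β_i = 0.25×0.6973 + 0.21×1.6086 + 0.07×0.7043 + 0.19×1.5444 + 0.28×0.7303 = 1.0594
MRP = 13.30% − 5.48% = 7.82%
E(R_P) = R_f + β_P × MRP = 5.48% + 1.0594 × 7.82% = 13.76%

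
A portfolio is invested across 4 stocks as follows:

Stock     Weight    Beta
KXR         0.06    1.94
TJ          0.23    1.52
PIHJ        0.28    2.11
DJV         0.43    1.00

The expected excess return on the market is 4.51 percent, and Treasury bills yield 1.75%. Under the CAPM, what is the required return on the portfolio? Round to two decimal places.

β_P = Σ w_i β_i = 0.06×1.94 + 0.23×1.52 + 0.28×2.11 + 0.43×1.00 = 1.4868
E(R_P) = R_f + β_P × MRP = 1.75% + 1.4868 × 4.51% = 8.46%

8.46%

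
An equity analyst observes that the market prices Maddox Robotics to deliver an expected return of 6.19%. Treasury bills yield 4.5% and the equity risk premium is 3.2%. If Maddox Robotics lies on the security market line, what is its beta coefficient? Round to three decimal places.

0.528

β = (E(R) − R_f) / MRP = (6.19% − 4.5%) / 3.2% = 1.69% / 3.2% = 0.528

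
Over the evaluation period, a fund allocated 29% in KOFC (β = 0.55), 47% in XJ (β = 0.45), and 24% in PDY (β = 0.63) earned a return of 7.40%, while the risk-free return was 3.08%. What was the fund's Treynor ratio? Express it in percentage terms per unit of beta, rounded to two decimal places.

β_P = 0.29×0.55 + 0.47×0.45 + 0.24×0.63 = 0.5222
Treynor = (R_P − R_f) / β_P = (7.40% − 3.08%) / 0.5222 = 4.32% / 0.5222 = 8.27%

8.27%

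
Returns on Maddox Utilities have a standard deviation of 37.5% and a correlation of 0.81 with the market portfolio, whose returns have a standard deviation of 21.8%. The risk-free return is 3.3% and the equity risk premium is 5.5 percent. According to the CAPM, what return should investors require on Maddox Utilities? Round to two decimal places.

β = ρ × σ_i / σ_m = 0.81 × 37.5% / 21.8% = 1.3933
E(R) = 3.3% + 1.3933 × 5.5% = 10.96%

10.96%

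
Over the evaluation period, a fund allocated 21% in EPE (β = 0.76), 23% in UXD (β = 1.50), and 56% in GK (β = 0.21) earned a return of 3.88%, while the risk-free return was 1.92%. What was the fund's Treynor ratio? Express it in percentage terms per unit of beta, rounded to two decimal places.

3.15%

β_P = 0.21×0.76 + 0.23×1.50 + 0.56×0.21 = 0.6222
Treynor = (R_P − R_f) / β_P = (3.88% − 1.92%) / 0.6222 = 1.96% / 0.6222 = 3.15%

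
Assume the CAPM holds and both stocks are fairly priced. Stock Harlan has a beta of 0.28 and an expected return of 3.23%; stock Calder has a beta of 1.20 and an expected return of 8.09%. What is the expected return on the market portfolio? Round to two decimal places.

Both satisfy E(R) = R_f + β·MRP, so the slope of the SML is
MRP = (8.09% − 3.23%) / (1.20 − 0.28) = 4.86% / 0.92 = 5.2826%
R_f = E(R_Harlan) − β_Harlan·MRP = 3.23% − 0.28 × 5.2826% = 1.7509%
E(R_m) = R_f + MRP = 1.7509% + 5.2826% = 7.03%

7.03%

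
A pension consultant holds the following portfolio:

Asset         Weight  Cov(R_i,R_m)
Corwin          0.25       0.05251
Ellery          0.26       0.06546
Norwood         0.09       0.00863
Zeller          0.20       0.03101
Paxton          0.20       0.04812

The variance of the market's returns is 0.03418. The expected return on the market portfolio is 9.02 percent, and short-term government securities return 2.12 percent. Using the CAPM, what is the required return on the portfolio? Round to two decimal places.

β_Corwin = 0.05251 / 0.03418 = 1.5363
β_Ellery = 0.06546 / 0.03418 = 1.9152
β_Norwood = 0.00863 / 0.03418 = 0.2525
β_Zeller = 0.03101 / 0.03418 = 0.9073
β_Paxton = 0.04812 / 0.03418 = 1.4078
β_P = Σ w_i β_i = 0.25×1.5363 + 0.26×1.9152 + 0.09×0.2525 + 0.20×0.9073 + 0.20×1.4078 = 1.3678
MRP = 9.02% − 2.12% = 6.90%
E(R_P) = R_f + β_P × MRP = 2.12% + 1.3678 × 6.90% = 11.56%

11.56%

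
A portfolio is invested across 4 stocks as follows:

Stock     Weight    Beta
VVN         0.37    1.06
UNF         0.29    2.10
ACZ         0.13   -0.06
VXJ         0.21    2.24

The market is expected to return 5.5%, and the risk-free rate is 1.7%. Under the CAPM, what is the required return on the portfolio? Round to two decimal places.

7.26%

β_P = Σ w_i β_i = 0.37×1.06 + 0.29×2.10 + 0.13×-0.06 + 0.21×2.24 = 1.4638
MRP = 5.5% − 1.7% = 3.80%
E(R_P) = R_f + β_P × MRP = 1.7% + 1.4638 × 3.8% = 7.26%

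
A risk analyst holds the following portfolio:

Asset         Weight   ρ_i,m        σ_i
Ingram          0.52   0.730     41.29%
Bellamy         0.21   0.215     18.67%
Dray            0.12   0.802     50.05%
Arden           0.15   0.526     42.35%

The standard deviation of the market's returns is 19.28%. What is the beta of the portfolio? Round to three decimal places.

β_Ingram = 0.730 × 41.29% / 19.28% = 1.5634
β_Bellamy = 0.215 × 18.67% / 19.28% = 0.2082
β_Dray = 0.802 × 50.05% / 19.28% = 2.0820
β_Arden = 0.526 × 42.35% / 19.28% = 1.1554
β_P = Σ w_i β_i = 0.52×1.5634 + 0.21×0.2082 + 0.12×2.0820 + 0.15×1.1554 = 1.2798

1.280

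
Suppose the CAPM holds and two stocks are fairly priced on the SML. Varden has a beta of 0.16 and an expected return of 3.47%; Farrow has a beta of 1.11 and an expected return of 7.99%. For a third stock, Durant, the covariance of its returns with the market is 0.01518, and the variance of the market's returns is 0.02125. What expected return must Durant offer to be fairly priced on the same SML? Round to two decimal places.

6.11%

MRP = (7.99% − 3.47%) / (1.11 − 0.16) = 4.7579%
R_f = 3.47% − 0.16 × 4.7579% = 2.7087%
β_Durant = Cov / Var(R_m) = 0.01518 / 0.02125 = 0.7144
E(R_Durant) = R_f + β × MRP = 2.7087% + 0.7144 × 4.7579% = 6.11%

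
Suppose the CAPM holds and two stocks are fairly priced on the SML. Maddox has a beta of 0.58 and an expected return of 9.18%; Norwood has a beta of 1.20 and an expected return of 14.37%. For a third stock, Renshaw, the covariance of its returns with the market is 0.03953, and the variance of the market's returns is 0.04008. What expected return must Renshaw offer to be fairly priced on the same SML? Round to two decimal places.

MRP = (14.37% − 9.18%) / (1.20 − 0.58) = 8.3710%
R_f = 9.18% − 0.58 × 8.3710% = 4.3248%
β_Renshaw = Cov / Var(R_m) = 0.03953 / 0.04008 = 0.9863
E(R_Renshaw) = R_f + β × MRP = 4.3248% + 0.9863 × 8.3710% = 12.58%

12.58%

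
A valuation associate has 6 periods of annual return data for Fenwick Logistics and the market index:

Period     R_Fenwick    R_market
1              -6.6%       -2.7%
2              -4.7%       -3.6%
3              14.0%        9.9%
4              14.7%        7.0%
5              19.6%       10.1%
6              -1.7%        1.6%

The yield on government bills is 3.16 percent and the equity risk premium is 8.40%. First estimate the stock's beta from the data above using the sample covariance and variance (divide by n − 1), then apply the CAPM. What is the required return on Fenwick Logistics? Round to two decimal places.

18.29%

Mean R_i = (-6.6 − 4.7 + 14.0 + 14.7 + 19.6 − 1.7) / 6 = 5.8833%
Mean R_m = (-2.7 − 3.6 + 9.9 + 7.0 + 10.1 + 1.6) / 6 = 3.7167%
Σ(R_i − R̄_i)(R_m − R̄_m) = 340.2817  ⇒  Cov = 340.2817 / 5 = 68.0563
Σ(R_m − R̄_m)² = 188.9483  ⇒  Var(R_m) = 188.9483 / 5 = 37.7897
β = Cov / Var(R_m) = 68.0563 / 37.7897 = 1.8009
E(R) = R_f + β × MRP = 3.16% + 1.8009 × 8.40% = 18.29%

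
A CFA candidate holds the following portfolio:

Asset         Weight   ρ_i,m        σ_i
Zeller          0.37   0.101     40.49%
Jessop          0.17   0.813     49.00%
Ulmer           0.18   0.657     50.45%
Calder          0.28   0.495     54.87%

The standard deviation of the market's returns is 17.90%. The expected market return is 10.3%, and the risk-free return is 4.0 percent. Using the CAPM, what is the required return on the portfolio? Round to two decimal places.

β_Zeller = 0.101 × 40.49% / 17.90% = 0.2285
β_Jessop = 0.813 × 49.00% / 17.90% = 2.2255
β_Ulmer = 0.657 × 50.45% / 17.90% = 1.8517
β_Calder = 0.495 × 54.87% / 17.90% = 1.5174
β_P = Σ w_i β_i = 0.37×0.2285 + 0.17×2.2255 + 0.18×1.8517 + 0.28×1.5174 = 1.2211
MRP = 10.3% − 4.0% = 6.30%
E(R_P) = R_f + β_P × MRP = 4.0% + 1.2211 × 6.3% = 11.69%

11.69%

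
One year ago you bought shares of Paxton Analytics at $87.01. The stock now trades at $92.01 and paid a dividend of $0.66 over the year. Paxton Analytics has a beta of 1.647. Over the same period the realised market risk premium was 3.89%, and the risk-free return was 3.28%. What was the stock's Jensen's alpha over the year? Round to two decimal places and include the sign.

-3.18%

Realised HPR = (P1 + D1 − P0) / P0 = (92.01 + 0.66 − 87.01) / 87.01 = 5.66 / 87.01 = 6.5050%
CAPM required = R_f + β·MRP = 3.28% + 1.647 × 3.89% = 9.68683%
α = realised − required = 6.5050% − 9.68683% = -3.18%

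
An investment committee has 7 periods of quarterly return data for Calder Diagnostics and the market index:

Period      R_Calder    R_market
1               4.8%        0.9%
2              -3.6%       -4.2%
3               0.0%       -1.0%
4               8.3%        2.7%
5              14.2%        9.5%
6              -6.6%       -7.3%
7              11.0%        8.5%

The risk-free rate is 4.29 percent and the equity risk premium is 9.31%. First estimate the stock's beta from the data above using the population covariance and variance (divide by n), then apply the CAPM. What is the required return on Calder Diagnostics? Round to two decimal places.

Mean R_i = (4.8 − 3.6 + 0.0 + 8.3 + 14.2 − 6.6 + 11.0) / 7 = 4.0143%
Mean R_m = (0.9 − 4.2 − 1.0 + 2.7 + 9.5 − 7.3 + 8.5) / 7 = 1.3000%
Σ(R_i − R̄_i)(R_m − R̄_m) = 281.9000  ⇒  Cov = 281.9000 / 7 = 40.2714
Σ(R_m − R̄_m)² = 230.7000  ⇒  Var(R_m) = 230.7000 / 7 = 32.9571
β = Cov / Var(R_m) = 40.2714 / 32.9571 = 1.2219
E(R) = R_f + β × MRP = 4.29% + 1.2219 × 9.31% = 15.67%

15.67%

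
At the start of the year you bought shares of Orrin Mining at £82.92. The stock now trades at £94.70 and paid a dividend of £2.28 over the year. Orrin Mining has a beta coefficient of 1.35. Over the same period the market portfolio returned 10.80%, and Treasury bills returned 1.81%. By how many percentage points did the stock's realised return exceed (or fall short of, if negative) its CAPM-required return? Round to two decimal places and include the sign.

Realised HPR = (P1 + D1 − P0) / P0 = (94.70 + 2.28 − 82.92) / 82.92 = 14.06 / 82.92 = 16.9561%
MRP = 10.80% − 1.81% = 8.99%
CAPM required = R_f + β·MRP = 1.81% + 1.35 × 8.99% = 13.9465%
α = realised − required = 16.9561% − 13.9465% = +3.01%

+3.01%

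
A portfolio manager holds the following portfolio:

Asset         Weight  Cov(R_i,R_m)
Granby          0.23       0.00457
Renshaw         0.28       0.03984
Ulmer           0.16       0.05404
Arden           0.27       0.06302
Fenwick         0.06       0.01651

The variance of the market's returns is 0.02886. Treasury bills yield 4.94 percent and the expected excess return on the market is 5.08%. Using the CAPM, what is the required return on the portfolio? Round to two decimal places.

11.78%

β_Granby = 0.00457 / 0.02886 = 0.1584
β_Renshaw = 0.03984 / 0.02886 = 1.3805
β_Ulmer = 0.05404 / 0.02886 = 1.8725
β_Arden = 0.06302 / 0.02886 = 2.1836
β_Fenwick = 0.01651 / 0.02886 = 0.5721
β_P = Σ w_i β_i = 0.23×0.1584 + 0.28×1.3805 + 0.16×1.8725 + 0.27×2.1836 + 0.06×0.5721 = 1.3465
E(R_P) = R_f + β_P × MRP = 4.94% + 1.3465 × 5.08% = 11.78%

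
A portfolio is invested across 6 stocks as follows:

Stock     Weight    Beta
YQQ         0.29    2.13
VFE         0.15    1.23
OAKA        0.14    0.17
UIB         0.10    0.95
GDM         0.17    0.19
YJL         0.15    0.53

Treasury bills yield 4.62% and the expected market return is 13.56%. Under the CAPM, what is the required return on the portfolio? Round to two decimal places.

13.85%

β_P = Σ w_i β_i = 0.29×2.13 + 0.15×1.23 + 0.14×0.17 + 0.10×0.95 + 0.17×0.19 + 0.15×0.53 = 1.0328
MRP = 13.56% − 4.62% = 8.94%
E(R_P) = R_f + β_P × MRP = 4.62% + 1.0328 × 8.94% = 13.85%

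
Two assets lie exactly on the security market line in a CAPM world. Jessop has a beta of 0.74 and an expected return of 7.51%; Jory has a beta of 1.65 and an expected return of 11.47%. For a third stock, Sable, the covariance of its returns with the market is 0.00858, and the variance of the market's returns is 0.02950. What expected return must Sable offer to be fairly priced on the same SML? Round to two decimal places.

5.56%

MRP = (11.47% − 7.51%) / (1.65 − 0.74) = 4.3516%
R_f = 7.51% − 0.74 × 4.3516% = 4.2898%
β_Sable = Cov / Var(R_m) = 0.00858 / 0.02950 = 0.2908
E(R_Sable) = R_f + β × MRP = 4.2898% + 0.2908 × 4.3516% = 5.56%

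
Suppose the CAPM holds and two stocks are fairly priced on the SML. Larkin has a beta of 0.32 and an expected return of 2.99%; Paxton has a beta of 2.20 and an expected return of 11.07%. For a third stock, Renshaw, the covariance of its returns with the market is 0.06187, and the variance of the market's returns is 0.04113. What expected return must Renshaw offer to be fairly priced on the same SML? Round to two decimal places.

8.08%

MRP = (11.07% − 2.99%) / (2.20 − 0.32) = 4.2979%
R_f = 2.99% − 0.32 × 4.2979% = 1.6147%
β_Renshaw = Cov / Var(R_m) = 0.06187 / 0.04113 = 1.5043
E(R_Renshaw) = R_f + β × MRP = 1.6147% + 1.5043 × 4.2979% = 8.08%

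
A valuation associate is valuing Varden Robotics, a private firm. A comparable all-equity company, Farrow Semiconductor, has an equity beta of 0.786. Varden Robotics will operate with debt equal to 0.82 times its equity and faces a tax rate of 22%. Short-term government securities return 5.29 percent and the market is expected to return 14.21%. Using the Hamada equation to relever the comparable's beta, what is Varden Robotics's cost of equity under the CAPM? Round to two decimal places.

16.79%

β_L = β_U × [1 + (1 − t)(D/E)] = 0.786 × [1 + (1 − 0.22) × 0.82]
    = 0.786 × [1 + 0.78 × 0.82] = 0.786 × 1.6396 = 1.2887
MRP = 14.21% − 5.29% = 8.92%
E(R) = R_f + β_L × MRP = 5.29% + 1.2887 × 8.92% = 16.79%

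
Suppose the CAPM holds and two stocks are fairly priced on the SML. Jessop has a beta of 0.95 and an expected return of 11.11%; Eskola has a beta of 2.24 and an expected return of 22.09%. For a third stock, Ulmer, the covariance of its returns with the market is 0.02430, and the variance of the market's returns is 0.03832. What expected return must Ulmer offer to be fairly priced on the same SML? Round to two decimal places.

MRP = (22.09% − 11.11%) / (2.24 − 0.95) = 8.5116%
R_f = 11.11% − 0.95 × 8.5116% = 3.0240%
β_Ulmer = Cov / Var(R_m) = 0.02430 / 0.03832 = 0.6341
E(R_Ulmer) = R_f + β × MRP = 3.0240% + 0.6341 × 8.5116% = 8.42%

8.42%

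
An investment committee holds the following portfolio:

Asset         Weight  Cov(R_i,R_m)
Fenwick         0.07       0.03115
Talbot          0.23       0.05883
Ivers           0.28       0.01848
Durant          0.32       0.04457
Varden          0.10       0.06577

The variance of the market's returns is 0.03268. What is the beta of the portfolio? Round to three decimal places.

β_Fenwick = 0.03115 / 0.03268 = 0.9532
β_Talbot = 0.05883 / 0.03268 = 1.8002
β_Ivers = 0.01848 / 0.03268 = 0.5655
β_Durant = 0.04457 / 0.03268 = 1.3638
β_Varden = 0.06577 / 0.03268 = 2.0125
β_P = Σ w_i β_i = 0.07×0.9532 + 0.23×1.8002 + 0.28×0.5655 + 0.32×1.3638 + 0.10×2.0125 = 1.2768

1.277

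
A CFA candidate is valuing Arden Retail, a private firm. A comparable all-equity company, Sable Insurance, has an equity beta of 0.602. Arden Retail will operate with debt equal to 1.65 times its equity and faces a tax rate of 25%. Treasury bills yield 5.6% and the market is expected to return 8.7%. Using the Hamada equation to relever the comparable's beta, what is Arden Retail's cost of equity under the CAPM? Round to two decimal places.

β_L = β_U × [1 + (1 − t)(D/E)] = 0.602 × [1 + (1 − 0.25) × 1.65]
    = 0.602 × [1 + 0.75 × 1.65] = 0.602 × 2.2375 = 1.3470
MRP = 8.7% − 5.6% = 3.10%
E(R) = R_f + β_L × MRP = 5.6% + 1.3470 × 3.1% = 9.78%

9.78%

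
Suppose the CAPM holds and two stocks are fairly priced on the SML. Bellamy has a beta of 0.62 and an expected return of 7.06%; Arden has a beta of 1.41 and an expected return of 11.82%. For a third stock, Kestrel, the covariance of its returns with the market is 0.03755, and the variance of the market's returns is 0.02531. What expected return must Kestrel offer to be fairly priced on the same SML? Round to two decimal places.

12.26%

MRP = (11.82% − 7.06%) / (1.41 − 0.62) = 6.0253%
R_f = 7.06% − 0.62 × 6.0253% = 3.3243%
β_Kestrel = Cov / Var(R_m) = 0.03755 / 0.02531 = 1.4836
E(R_Kestrel) = R_f + β × MRP = 3.3243% + 1.4836 × 6.0253% = 12.26%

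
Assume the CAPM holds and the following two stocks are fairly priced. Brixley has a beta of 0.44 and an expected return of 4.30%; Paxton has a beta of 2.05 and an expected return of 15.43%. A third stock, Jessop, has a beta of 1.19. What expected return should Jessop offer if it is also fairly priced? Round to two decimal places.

9.48%

MRP (SML slope) = (15.43% − 4.30%) / (2.05 − 0.44) = 11.13% / 1.61 = 6.9130%
R_f (intercept) = 4.30% − 0.44 × 6.9130% = 1.2583%
E(R_Jessop) = R_f + β × MRP = 1.2583% + 1.19 × 6.9130% = 9.48%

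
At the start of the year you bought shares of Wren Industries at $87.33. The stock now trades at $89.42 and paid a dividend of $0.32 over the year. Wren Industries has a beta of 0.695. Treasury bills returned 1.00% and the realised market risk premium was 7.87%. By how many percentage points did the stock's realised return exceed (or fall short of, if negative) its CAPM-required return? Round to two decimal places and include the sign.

-3.71%

Realised HPR = (P1 + D1 − P0) / P0 = (89.42 + 0.32 − 87.33) / 87.33 = 2.41 / 87.33 = 2.7596%
CAPM required = R_f + β·MRP = 1.00% + 0.695 × 7.87% = 6.46965%
α = realised − required = 2.7596% − 6.46965% = -3.71%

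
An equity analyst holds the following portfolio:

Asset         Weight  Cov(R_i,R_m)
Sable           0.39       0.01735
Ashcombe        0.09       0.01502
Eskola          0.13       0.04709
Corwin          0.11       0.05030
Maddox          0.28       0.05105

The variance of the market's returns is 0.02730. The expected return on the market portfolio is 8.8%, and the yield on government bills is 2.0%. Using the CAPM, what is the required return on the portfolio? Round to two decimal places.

β_Sable = 0.01735 / 0.02730 = 0.6355
β_Ashcombe = 0.01502 / 0.02730 = 0.5502
β_Eskola = 0.04709 / 0.02730 = 1.7249
β_Corwin = 0.05030 / 0.02730 = 1.8425
β_Maddox = 0.05105 / 0.02730 = 1.8700
β_P = Σ w_i β_i = 0.39×0.6355 + 0.09×0.5502 + 0.13×1.7249 + 0.11×1.8425 + 0.28×1.8700 = 1.2479
MRP = 8.8% − 2.0% = 6.80%
E(R_P) = R_f + β_P × MRP = 2.0% + 1.2479 × 6.8% = 10.49%

10.49%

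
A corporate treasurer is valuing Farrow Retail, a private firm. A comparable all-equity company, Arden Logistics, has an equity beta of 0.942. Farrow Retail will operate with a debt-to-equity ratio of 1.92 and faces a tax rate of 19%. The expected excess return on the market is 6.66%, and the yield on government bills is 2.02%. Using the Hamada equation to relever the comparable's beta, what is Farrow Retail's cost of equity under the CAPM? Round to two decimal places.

18.05%

β_L = β_U × [1 + (1 − t)(D/E)] = 0.942 × [1 + (1 − 0.19) × 1.92]
    = 0.942 × [1 + 0.81 × 1.92] = 0.942 × 2.5552 = 2.4070
E(R) = R_f + β_L × MRP = 2.02% + 2.4070 × 6.66% = 18.05%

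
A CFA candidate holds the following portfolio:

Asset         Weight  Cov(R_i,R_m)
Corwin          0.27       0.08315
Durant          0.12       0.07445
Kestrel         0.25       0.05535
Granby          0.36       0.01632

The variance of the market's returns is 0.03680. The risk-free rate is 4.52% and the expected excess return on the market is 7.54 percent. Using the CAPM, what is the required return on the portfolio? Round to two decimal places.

14.99%

β_Corwin = 0.08315 / 0.03680 = 2.2595
β_Durant = 0.07445 / 0.03680 = 2.0231
β_Kestrel = 0.05535 / 0.03680 = 1.5041
β_Granby = 0.01632 / 0.03680 = 0.4435
β_P = Σ w_i β_i = 0.27×2.2595 + 0.12×2.0231 + 0.25×1.5041 + 0.36×0.4435 = 1.3885
E(R_P) = R_f + β_P × MRP = 4.52% + 1.3885 × 7.54% = 14.99%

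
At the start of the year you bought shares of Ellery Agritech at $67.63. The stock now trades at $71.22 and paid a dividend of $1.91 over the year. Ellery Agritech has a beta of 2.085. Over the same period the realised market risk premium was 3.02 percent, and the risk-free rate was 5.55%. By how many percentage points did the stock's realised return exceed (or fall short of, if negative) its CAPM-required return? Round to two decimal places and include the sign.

-3.71%

Realised HPR = (P1 + D1 − P0) / P0 = (71.22 + 1.91 − 67.63) / 67.63 = 5.50 / 67.63 = 8.1325%
CAPM required = R_f + β·MRP = 5.55% + 2.085 × 3.02% = 11.84670%
α = realised − required = 8.1325% − 11.84670% = -3.71%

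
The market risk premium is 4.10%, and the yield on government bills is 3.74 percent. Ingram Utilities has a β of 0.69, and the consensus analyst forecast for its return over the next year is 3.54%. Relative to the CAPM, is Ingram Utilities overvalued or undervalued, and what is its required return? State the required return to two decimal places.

Overvalued; required return 6.57%

Required return = R_f + β·MRP = 3.74% + 0.69 × 4.10% = 6.57%
Forecast 3.54% < required 6.57% → the stock plots below the SML → overvalued.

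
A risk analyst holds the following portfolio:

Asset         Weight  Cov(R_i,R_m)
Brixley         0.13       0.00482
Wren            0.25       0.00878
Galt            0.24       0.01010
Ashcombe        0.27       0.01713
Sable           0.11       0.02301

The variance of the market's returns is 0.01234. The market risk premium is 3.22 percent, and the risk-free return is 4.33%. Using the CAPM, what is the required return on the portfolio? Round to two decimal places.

β_Brixley = 0.00482 / 0.01234 = 0.3906
β_Wren = 0.00878 / 0.01234 = 0.7115
β_Galt = 0.01010 / 0.01234 = 0.8185
β_Ashcombe = 0.01713 / 0.01234 = 1.3882
β_Sable = 0.02301 / 0.01234 = 1.8647
β_P = Σ w_i β_i = 0.13×0.3906 + 0.25×0.7115 + 0.24×0.8185 + 0.27×1.3882 + 0.11×1.8647 = 1.0050
E(R_P) = R_f + β_P × MRP = 4.33% + 1.0050 × 3.22% = 7.57%

7.57%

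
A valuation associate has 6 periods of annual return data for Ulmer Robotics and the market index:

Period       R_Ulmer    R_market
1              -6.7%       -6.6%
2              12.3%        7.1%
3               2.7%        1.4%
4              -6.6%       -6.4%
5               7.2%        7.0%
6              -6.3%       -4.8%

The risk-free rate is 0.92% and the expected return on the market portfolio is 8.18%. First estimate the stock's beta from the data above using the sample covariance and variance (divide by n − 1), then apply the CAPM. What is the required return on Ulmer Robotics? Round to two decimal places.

Mean R_i = (-6.7 + 12.3 + 2.7 − 6.6 + 7.2 − 6.3) / 6 = 0.4333%
Mean R_m = (-6.6 + 7.1 + 1.4 − 6.4 + 7.0 − 4.8) / 6 = -0.3833%
Σ(R_i − R̄_i)(R_m − R̄_m) = 259.2067  ⇒  Cov = 259.2067 / 5 = 51.8413
Σ(R_m − R̄_m)² = 208.0483  ⇒  Var(R_m) = 208.0483 / 5 = 41.6097
β = Cov / Var(R_m) = 51.8413 / 41.6097 = 1.2459
MRP = 8.18% − 0.92% = 7.26%
E(R) = R_f + β × MRP = 0.92% + 1.2459 × 7.26% = 9.97%

9.97%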